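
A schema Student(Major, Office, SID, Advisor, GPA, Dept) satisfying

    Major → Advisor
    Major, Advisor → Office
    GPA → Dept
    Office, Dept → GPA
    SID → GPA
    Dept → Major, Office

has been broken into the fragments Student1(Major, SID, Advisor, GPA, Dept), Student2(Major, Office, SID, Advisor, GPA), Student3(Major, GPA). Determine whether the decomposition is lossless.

Yes

Chase test. Columns are Major, Office, SID, Advisor, GPA, Dept; row i has aⱼ where attribute j ∈ Studenti, else bᵢⱼ.
Initial tableau (one row per fragment):
  row 1: a1 b12 a3 a4 a5 a6
  row 2: a1 a2 a3 a4 a5 b26
  row 3: a1 b32 b33 b34 a5 b36
Rows 1 and 3 agree on Major; apply Major→Advisor and equate their Advisor entries.
Rows 1 and 2 agree on Major, Advisor; apply Major, Advisor→Office and equate their Office entries.
Rows 1 and 3 agree on Major, Advisor; apply Major, Advisor→Office and equate their Office entries.
Rows 1 and 2 agree on GPA; apply GPA→Dept and equate their Dept entries.
Rows 1 and 3 agree on GPA; apply GPA→Dept and equate their Dept entries.
Row 1 is now all distinguished symbols — the join is lossless.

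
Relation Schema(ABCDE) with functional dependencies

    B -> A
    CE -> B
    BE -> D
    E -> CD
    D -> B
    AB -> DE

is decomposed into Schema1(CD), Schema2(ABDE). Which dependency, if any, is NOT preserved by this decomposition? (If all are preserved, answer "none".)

B → A lies within Schema2.
CE → B: restricted closure across fragments reaches B.
BE → D lies within Schema2.
E → CD: restricted closure across fragments reaches CD.
D → B lies within Schema2.
AB → DE lies within Schema2.
Every dependency is enforceable on the fragments, so the decomposition is dependency-preserving.

none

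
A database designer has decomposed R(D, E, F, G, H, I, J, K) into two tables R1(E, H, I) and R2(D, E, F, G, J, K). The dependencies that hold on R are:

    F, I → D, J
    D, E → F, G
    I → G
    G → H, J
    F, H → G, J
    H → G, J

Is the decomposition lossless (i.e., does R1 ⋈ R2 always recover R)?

No

Common attributes: R1 ∩ R2 = {E}.
No dependency enlarges {E}, so (E)⁺ = {E}.
The closure contains neither all of R1 = {E, H, I} nor all of R2 = {D, E, F, G, J, K}, so the common attributes are not a superkey of either fragment. The join is lossy.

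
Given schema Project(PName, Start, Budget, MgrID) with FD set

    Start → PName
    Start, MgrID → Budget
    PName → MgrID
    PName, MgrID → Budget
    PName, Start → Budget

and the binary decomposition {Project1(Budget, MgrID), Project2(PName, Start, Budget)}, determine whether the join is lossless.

No

Common attributes: Project1 ∩ Project2 = {Budget}.
No dependency enlarges {Budget}, so (Budget)⁺ = {Budget}.
The closure contains neither all of Project1 = {Budget, MgrID} nor all of Project2 = {PName, Start, Budget}, so the common attributes are not a superkey of either fragment. The join is lossy.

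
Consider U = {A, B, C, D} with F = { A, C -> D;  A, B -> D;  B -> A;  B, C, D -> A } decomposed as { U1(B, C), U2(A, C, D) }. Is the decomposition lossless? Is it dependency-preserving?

lossy and not dependency-preserving

Lossless test: (C)⁺ = {C}, which is a superkey of neither fragment — lossy.
Dependency preservation: the restricted closure of {A, B} across the fragments never reaches {D}, so A, B → D cannot be enforced without a join — not preserved.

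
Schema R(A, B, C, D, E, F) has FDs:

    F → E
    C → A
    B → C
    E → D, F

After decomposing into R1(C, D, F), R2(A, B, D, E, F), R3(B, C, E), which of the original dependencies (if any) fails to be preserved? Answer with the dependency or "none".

Check C → A: no single fragment contains all of {A, C}, and the restricted closure of {C} across the fragments never reaches {A}.
F → E is preserved.
B → C is preserved.
E → D, F is preserved.

C → A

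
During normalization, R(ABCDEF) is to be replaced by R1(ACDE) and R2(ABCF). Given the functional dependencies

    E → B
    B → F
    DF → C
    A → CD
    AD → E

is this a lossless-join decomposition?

Common attributes: R1 ∩ R2 = {AC}.
Closure of {AC}: A → CD applies, adding D; AD → E applies, adding E; E → B applies, adding B; B → F applies, adding F. So (AC)⁺ = {ABCDEF}.
This closure contains every attribute of R1, so R1 ∩ R2 → R1. The join is lossless.

Yes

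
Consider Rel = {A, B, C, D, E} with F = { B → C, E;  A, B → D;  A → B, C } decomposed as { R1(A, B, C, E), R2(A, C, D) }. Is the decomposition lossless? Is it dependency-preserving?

lossless and dependency-preserving

Lossless test: (A, C)⁺ = {A, B, C, D, E}, which contains all of one fragment — lossless.
Dependency preservation: A, B → D is not contained in any single fragment, but the restricted closure of its left-hand side across the fragments still reaches the right-hand side; the remaining FDs each lie inside some fragment. All dependencies are preserved.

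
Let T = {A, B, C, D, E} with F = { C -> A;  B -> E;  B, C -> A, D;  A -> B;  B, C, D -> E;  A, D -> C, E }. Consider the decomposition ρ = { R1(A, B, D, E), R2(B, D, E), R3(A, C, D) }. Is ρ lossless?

Yes

Chase test. Columns are A, B, C, D, E; row i has aⱼ where attribute j ∈ Ri, else bᵢⱼ.
Initial tableau (one row per fragment):
  row 1: a1 a2 b13 a4 a5
  row 2: b21 a2 b23 a4 a5
  row 3: a1 b32 a3 a4 b35
Rows 1 and 3 agree on A; apply A→B and equate their B entries.
Rows 1 and 3 agree on A, D; apply A, D→C, E and equate their C, E entries.
Row 1 is now all distinguished symbols — the join is lossless.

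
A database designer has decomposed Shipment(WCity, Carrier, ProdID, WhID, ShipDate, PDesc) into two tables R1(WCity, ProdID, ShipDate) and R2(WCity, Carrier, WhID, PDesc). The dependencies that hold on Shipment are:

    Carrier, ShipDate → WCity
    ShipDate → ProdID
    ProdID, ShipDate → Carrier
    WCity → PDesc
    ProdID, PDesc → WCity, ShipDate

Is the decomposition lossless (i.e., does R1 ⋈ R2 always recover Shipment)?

No

Common attributes: R1 ∩ R2 = {WCity}.
Closure of {WCity}: WCity → PDesc applies, adding PDesc. So (WCity)⁺ = {WCity, PDesc}.
The closure contains neither all of R1 = {WCity, ProdID, ShipDate} nor all of R2 = {WCity, Carrier, WhID, PDesc}, so the common attributes are not a superkey of either fragment. The join is lossy.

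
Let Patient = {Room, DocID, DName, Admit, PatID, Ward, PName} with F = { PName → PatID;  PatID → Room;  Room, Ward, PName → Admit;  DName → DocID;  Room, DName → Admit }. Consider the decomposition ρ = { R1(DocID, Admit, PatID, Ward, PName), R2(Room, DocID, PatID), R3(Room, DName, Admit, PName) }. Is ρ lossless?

Chase test. Columns are Room, DocID, DName, Admit, PatID, Ward, PName; row i has aⱼ where attribute j ∈ Ri, else bᵢⱼ.
Initial tableau (one row per fragment):
  row 1: b11 a2 b13 a4 a5 a6 a7
  row 2: a1 a2 b23 b24 a5 b26 b27
  row 3: a1 b32 a3 a4 b35 b36 a7
Rows 1 and 3 agree on PName; apply PName→PatID and equate their PatID entries.
Rows 1 and 2 agree on PatID; apply PatID→Room and equate their Room entries.
No row becomes fully distinguished — the join is lossy.

No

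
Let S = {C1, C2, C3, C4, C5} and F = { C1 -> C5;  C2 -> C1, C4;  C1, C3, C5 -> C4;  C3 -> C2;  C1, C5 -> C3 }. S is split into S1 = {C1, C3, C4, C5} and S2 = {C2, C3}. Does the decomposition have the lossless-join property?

Yes

Common attributes: S1 ∩ S2 = {C3}.
Closure of {C3}: C3 → C2 applies, adding C2; C2 → C1, C4 applies, adding C1, C4; C1 → C5 applies, adding C5. So (C3)⁺ = {C1, C2, C3, C4, C5}.
This closure contains every attribute of S1, so S1 ∩ S2 → S1. The join is lossless.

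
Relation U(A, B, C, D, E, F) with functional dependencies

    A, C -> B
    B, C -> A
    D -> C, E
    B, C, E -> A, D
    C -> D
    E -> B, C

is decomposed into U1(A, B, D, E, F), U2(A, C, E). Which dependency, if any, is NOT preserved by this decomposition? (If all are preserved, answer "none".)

none

A, C → B: restricted closure across fragments reaches B.
B, C → A: restricted closure across fragments reaches A.
D → C, E: restricted closure across fragments reaches C, E.
B, C, E → A, D: restricted closure across fragments reaches A, D.
C → D: restricted closure across fragments reaches D.
E → B, C: restricted closure across fragments reaches B, C.
Every dependency is enforceable on the fragments, so the decomposition is dependency-preserving.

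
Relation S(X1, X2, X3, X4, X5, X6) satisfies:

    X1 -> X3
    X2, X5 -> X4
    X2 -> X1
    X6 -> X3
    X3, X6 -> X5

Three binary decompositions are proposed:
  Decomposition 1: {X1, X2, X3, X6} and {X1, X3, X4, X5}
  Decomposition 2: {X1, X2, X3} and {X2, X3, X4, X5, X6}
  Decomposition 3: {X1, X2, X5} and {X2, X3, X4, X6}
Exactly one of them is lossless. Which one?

Decomposition 2

Decomposition 1: common = {X1, X3}, closure = {X1, X3} → lossy.
Decomposition 2: common = {X2, X3}, closure = {X1, X2, X3} → lossless.
Decomposition 3: common = {X2}, closure = {X1, X2, X3} → lossy.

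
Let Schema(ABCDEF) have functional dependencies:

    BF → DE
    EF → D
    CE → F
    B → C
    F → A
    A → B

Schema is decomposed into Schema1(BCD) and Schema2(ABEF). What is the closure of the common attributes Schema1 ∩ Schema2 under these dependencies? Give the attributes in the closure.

Schema1 ∩ Schema2 = {B}.
B → C applies, adding C
Closure: {BC}.

BC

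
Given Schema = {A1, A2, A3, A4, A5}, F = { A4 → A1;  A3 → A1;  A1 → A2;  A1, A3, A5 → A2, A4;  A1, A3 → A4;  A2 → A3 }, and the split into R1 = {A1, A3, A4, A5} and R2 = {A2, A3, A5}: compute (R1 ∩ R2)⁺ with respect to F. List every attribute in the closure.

A1, A2, A3, A4, A5

R1 ∩ R2 = {A3, A5}.
A3 → A1 applies, adding A1
A1 → A2 applies, adding A2
A1, A3, A5 → A2, A4 applies, adding A4
Closure: {A1, A2, A3, A4, A5}.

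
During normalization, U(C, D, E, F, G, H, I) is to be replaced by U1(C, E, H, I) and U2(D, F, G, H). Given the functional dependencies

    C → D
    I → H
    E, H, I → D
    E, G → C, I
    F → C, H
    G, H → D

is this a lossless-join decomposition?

No

Common attributes: U1 ∩ U2 = {H}.
No dependency enlarges {H}, so (H)⁺ = {H}.
The closure contains neither all of U1 = {C, E, H, I} nor all of U2 = {D, F, G, H}, so the common attributes are not a superkey of either fragment. The join is lossy.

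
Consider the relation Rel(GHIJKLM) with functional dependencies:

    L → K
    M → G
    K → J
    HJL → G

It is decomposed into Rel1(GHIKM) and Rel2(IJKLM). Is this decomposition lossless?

No

Common attributes: Rel1 ∩ Rel2 = {IKM}.
Closure of {IKM}: M → G applies, adding G; K → J applies, adding J. So (IKM)⁺ = {GIJKM}.
The closure contains neither all of Rel1 = {GHIKM} nor all of Rel2 = {IJKLM}, so the common attributes are not a superkey of either fragment. The join is lossy.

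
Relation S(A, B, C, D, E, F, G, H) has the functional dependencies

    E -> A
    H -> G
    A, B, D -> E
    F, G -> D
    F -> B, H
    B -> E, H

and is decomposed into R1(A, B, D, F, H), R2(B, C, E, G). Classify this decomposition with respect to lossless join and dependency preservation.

Lossless test: (B)⁺ = {A, B, E, G, H}, which is a superkey of neither fragment — lossy.
Dependency preservation: the restricted closure of {E} across the fragments never reaches {A}, so E → A cannot be enforced without a join — not preserved.

lossy and not dependency-preserving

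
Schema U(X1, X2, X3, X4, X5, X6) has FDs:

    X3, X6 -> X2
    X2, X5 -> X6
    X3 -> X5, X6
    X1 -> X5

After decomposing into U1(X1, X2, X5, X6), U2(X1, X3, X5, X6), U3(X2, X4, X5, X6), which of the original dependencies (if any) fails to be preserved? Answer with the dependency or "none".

Check X3, X6 → X2: no single fragment contains all of {X2, X3, X6}, and the restricted closure of {X3, X6} across the fragments never reaches {X2}.
X2, X5 → X6 is preserved.
X3 → X5, X6 is preserved.
X1 → X5 is preserved.

X3, X6 -> X2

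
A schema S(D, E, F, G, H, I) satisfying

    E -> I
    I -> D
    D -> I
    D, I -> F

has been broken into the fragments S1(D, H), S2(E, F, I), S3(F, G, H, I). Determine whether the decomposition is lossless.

Chase test. Columns are D, E, F, G, H, I; row i has aⱼ where attribute j ∈ Si, else bᵢⱼ.
Initial tableau (one row per fragment):
  row 1: a1 b12 b13 b14 a5 b16
  row 2: b21 a2 a3 b24 b25 a6
  row 3: b31 b32 a3 a4 a5 a6
Rows 2 and 3 agree on I; apply I→D and equate their D entries.
No row becomes fully distinguished — the join is lossy.

No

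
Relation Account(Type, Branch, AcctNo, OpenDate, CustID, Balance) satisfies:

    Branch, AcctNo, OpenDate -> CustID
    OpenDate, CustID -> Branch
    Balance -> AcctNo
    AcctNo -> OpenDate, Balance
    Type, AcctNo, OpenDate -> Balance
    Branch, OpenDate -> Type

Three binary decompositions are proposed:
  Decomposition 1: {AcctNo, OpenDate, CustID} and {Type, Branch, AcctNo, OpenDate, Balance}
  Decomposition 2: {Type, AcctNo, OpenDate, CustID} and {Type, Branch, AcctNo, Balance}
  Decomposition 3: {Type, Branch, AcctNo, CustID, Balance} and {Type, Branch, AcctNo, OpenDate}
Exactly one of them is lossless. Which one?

Decomposition 1: common = {AcctNo, OpenDate}, closure = {AcctNo, OpenDate, Balance} → lossy.
Decomposition 2: common = {Type, AcctNo}, closure = {Type, AcctNo, OpenDate, Balance} → lossy.
Decomposition 3: common = {Type, Branch, AcctNo}, closure = {Type, Branch, AcctNo, OpenDate, CustID, Balance} → lossless.

Decomposition 3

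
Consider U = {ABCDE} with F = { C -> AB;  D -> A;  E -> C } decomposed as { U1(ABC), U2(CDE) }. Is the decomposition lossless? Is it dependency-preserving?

lossless but not dependency-preserving

Lossless test: (C)⁺ = {ABC}, which contains all of one fragment — lossless.
Dependency preservation: the restricted closure of {D} across the fragments never reaches {A}, so D → A cannot be enforced without a join — not preserved.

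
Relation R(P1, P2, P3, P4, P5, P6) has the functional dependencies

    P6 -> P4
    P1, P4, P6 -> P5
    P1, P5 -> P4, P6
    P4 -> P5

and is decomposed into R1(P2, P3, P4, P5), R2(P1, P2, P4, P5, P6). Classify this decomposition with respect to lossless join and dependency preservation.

lossy but dependency-preserving

Lossless test: (P2, P4, P5)⁺ = {P2, P4, P5}, which is a superkey of neither fragment — lossy.
Dependency preservation: every FD's attributes lie within a single fragment, so each can be enforced locally — preserved.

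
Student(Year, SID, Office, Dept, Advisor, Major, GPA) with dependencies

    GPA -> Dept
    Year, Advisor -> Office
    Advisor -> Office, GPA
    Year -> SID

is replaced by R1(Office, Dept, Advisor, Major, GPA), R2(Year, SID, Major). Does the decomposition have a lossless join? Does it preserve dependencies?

lossy but dependency-preserving

Lossless test: (Major)⁺ = {Major}, which is a superkey of neither fragment — lossy.
Dependency preservation: Year, Advisor → Office is not contained in any single fragment, but the restricted closure of its left-hand side across the fragments still reaches the right-hand side; the remaining FDs each lie inside some fragment. All dependencies are preserved.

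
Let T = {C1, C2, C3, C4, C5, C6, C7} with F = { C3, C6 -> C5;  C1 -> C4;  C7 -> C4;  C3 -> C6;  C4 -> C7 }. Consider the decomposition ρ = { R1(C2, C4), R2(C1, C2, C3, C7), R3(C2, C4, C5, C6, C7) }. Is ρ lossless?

No

Chase test. Columns are C1, C2, C3, C4, C5, C6, C7; row i has aⱼ where attribute j ∈ Ri, else bᵢⱼ.
Initial tableau (one row per fragment):
  row 1: b11 a2 b13 a4 b15 b16 b17
  row 2: a1 a2 a3 b24 b25 b26 a7
  row 3: b31 a2 b33 a4 a5 a6 a7
Rows 2 and 3 agree on C7; apply C7→C4 and equate their C4 entries.
Rows 1 and 2 agree on C4; apply C4→C7 and equate their C7 entries.
No row becomes fully distinguished — the join is lossy.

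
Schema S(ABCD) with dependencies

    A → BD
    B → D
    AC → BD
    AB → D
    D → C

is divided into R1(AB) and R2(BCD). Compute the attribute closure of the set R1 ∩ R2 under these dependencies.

BCD

R1 ∩ R2 = {B}.
B → D applies, adding D
D → C applies, adding C
Closure: {BCD}.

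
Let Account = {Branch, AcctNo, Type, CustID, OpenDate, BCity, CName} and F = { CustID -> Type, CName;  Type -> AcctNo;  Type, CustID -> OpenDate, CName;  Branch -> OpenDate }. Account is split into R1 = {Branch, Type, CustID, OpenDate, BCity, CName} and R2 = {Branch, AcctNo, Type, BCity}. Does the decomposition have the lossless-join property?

Common attributes: R1 ∩ R2 = {Branch, Type, BCity}.
Closure of {Branch, Type, BCity}: Type → AcctNo applies, adding AcctNo; Branch → OpenDate applies, adding OpenDate. So (Branch, Type, BCity)⁺ = {Branch, AcctNo, Type, OpenDate, BCity}.
This closure contains every attribute of R2, so R1 ∩ R2 → R2. The join is lossless.

Yes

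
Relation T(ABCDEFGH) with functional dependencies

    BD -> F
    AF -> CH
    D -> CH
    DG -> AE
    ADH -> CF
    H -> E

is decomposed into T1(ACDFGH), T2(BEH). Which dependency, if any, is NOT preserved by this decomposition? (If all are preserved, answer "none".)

BD -> F

Check BD → F: no single fragment contains all of {BDF}, and the restricted closure of {BD} across the fragments never reaches {F}.
AF → CH is preserved.
D → CH is preserved.
DG → AE is preserved.
ADH → CF is preserved.
H → E is preserved.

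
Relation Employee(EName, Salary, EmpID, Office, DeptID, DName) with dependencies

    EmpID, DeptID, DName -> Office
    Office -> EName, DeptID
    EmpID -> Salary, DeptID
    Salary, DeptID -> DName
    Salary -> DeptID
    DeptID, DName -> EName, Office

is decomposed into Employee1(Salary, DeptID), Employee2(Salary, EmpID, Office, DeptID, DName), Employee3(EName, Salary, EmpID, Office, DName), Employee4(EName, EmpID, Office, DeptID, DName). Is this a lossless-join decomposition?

Yes

Chase test. Columns are EName, Salary, EmpID, Office, DeptID, DName; row i has aⱼ where attribute j ∈ Employeei, else bᵢⱼ.
Initial tableau (one row per fragment):
  row 1: b11 a2 b13 b14 a5 b16
  row 2: b21 a2 a3 a4 a5 a6
  row 3: a1 a2 a3 a4 b35 a6
  row 4: a1 b42 a3 a4 a5 a6
Rows 2 and 3 agree on Office; apply Office→EName, DeptID and equate their EName, DeptID entries.
Rows 2 and 4 agree on EmpID; apply EmpID→Salary, DeptID and equate their Salary, DeptID entries.
Rows 1 and 2 agree on Salary, DeptID; apply Salary, DeptID→DName and equate their DName entries.
Rows 1 and 2 agree on DeptID, DName; apply DeptID, DName→EName, Office and equate their EName, Office entries.
Row 2 is now all distinguished symbols — the join is lossless.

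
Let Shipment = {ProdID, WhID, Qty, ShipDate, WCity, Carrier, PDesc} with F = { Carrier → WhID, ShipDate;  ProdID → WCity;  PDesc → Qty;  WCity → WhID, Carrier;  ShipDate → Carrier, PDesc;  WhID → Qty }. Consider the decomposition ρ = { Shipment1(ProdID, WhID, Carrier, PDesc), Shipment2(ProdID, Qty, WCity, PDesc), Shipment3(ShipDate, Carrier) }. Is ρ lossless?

Yes

Chase test. Columns are ProdID, WhID, Qty, ShipDate, WCity, Carrier, PDesc; row i has aⱼ where attribute j ∈ Shipmenti, else bᵢⱼ.
Initial tableau (one row per fragment):
  row 1: a1 a2 b13 b14 b15 a6 a7
  row 2: a1 b22 a3 b24 a5 b26 a7
  row 3: b31 b32 b33 a4 b35 a6 b37
Rows 1 and 3 agree on Carrier; apply Carrier→WhID, ShipDate and equate their WhID, ShipDate entries.
Rows 1 and 2 agree on ProdID; apply ProdID→WCity and equate their WCity entries.
Rows 1 and 2 agree on PDesc; apply PDesc→Qty and equate their Qty entries.
Rows 1 and 2 agree on WCity; apply WCity→WhID, Carrier and equate their WhID, Carrier entries.
Rows 1 and 3 agree on ShipDate; apply ShipDate→Carrier, PDesc and equate their Carrier, PDesc entries.
Rows 1 and 3 agree on WhID; apply WhID→Qty and equate their Qty entries.
Rows 1 and 2 agree on Carrier; apply Carrier→WhID, ShipDate and equate their WhID, ShipDate entries.
Row 1 is now all distinguished symbols — the join is lossless.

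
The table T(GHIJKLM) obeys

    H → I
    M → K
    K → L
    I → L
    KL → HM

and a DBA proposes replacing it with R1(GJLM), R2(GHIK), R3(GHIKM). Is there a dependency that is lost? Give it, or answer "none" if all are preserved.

Check I → L: no single fragment contains all of {IL}, and the restricted closure of {I} across the fragments never reaches {L}.
H → I is preserved.
M → K is preserved.
K → L is preserved.
KL → HM is preserved.

I → L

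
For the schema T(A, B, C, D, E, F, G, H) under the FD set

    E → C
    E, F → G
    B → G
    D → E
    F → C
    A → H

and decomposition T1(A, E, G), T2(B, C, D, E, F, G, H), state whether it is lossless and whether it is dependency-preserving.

Lossless test: (E, G)⁺ = {C, E, G}, which is a superkey of neither fragment — lossy.
Dependency preservation: the restricted closure of {A} across the fragments never reaches {H}, so A → H cannot be enforced without a join — not preserved.

lossy and not dependency-preserving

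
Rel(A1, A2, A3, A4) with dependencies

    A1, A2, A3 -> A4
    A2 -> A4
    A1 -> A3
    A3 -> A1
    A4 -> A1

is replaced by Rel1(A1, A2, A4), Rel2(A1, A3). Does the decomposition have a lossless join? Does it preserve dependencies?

lossless and dependency-preserving

Lossless test: (A1)⁺ = {A1, A3}, which contains all of one fragment — lossless.
Dependency preservation: A1, A2, A3 → A4 is not contained in any single fragment, but the restricted closure of its left-hand side across the fragments still reaches the right-hand side; the remaining FDs each lie inside some fragment. All dependencies are preserved.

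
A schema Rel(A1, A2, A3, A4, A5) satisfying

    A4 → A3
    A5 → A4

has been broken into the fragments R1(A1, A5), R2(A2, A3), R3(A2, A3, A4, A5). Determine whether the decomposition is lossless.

No

Chase test. Columns are A1, A2, A3, A4, A5; row i has aⱼ where attribute j ∈ Ri, else bᵢⱼ.
Initial tableau (one row per fragment):
  row 1: a1 b12 b13 b14 a5
  row 2: b21 a2 a3 b24 b25
  row 3: b31 a2 a3 a4 a5
Rows 1 and 3 agree on A5; apply A5→A4 and equate their A4 entries.
Rows 1 and 3 agree on A4; apply A4→A3 and equate their A3 entries.
No row becomes fully distinguished — the join is lossy.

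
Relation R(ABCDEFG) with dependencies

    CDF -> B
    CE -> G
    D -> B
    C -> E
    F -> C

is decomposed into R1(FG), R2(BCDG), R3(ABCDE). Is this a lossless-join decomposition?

No

Chase test. Columns are ABCDEFG; row i has aⱼ where attribute j ∈ Ri, else bᵢⱼ.
Initial tableau (one row per fragment):
  row 1: b11 b12 b13 b14 b15 a6 a7
  row 2: b21 a2 a3 a4 b25 b26 a7
  row 3: a1 a2 a3 a4 a5 b36 b37
Rows 2 and 3 agree on C; apply C→E and equate their E entries.
Rows 2 and 3 agree on CE; apply CE→G and equate their G entries.
No row becomes fully distinguished — the join is lossy.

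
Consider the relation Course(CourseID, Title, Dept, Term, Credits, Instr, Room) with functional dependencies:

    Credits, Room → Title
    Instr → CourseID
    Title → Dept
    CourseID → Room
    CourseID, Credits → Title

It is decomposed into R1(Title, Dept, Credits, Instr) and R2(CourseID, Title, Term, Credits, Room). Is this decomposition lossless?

No

Common attributes: R1 ∩ R2 = {Title, Credits}.
Closure of {Title, Credits}: Title → Dept applies, adding Dept. So (Title, Credits)⁺ = {Title, Dept, Credits}.
The closure contains neither all of R1 = {Title, Dept, Credits, Instr} nor all of R2 = {CourseID, Title, Term, Credits, Room}, so the common attributes are not a superkey of either fragment. The join is lossy.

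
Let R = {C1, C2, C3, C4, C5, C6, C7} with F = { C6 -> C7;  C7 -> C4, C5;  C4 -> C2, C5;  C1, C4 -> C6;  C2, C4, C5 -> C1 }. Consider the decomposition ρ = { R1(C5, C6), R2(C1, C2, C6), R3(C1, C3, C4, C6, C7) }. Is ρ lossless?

Chase test. Columns are C1, C2, C3, C4, C5, C6, C7; row i has aⱼ where attribute j ∈ Ri, else bᵢⱼ.
Initial tableau (one row per fragment):
  row 1: b11 b12 b13 b14 a5 a6 b17
  row 2: a1 a2 b23 b24 b25 a6 b27
  row 3: a1 b32 a3 a4 b35 a6 a7
Rows 1 and 2 agree on C6; apply C6→C7 and equate their C7 entries.
Rows 1 and 3 agree on C6; apply C6→C7 and equate their C7 entries.
Rows 1 and 2 agree on C7; apply C7→C4, C5 and equate their C4, C5 entries.
Rows 1 and 3 agree on C7; apply C7→C4, C5 and equate their C4, C5 entries.
Rows 1 and 2 agree on C4; apply C4→C2, C5 and equate their C2, C5 entries.
Rows 1 and 3 agree on C4; apply C4→C2, C5 and equate their C2, C5 entries.
Rows 1 and 2 agree on C2, C4, C5; apply C2, C4, C5→C1 and equate their C1 entries.
Row 3 is now all distinguished symbols — the join is lossless.

Yes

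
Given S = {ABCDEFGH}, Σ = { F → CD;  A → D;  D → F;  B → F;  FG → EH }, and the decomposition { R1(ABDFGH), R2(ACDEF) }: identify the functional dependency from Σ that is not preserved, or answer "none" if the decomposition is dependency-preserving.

FG → EH

Check FG → EH: no single fragment contains all of {EFGH}, and the restricted closure of {FG} across the fragments never reaches {EH}.
F → CD is preserved.
A → D is preserved.
D → F is preserved.
B → F is preserved.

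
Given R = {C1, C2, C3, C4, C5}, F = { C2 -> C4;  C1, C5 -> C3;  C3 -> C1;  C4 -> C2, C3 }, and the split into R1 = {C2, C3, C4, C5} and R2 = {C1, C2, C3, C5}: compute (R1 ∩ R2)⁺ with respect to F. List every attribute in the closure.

C1, C2, C3, C4, C5

R1 ∩ R2 = {C2, C3, C5}.
C2 → C4 applies, adding C4
C3 → C1 applies, adding C1
Closure: {C1, C2, C3, C4, C5}.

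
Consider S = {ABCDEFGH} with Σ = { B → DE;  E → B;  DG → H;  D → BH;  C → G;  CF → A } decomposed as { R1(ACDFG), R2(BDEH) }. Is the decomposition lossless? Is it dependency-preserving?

lossless and dependency-preserving

Lossless test: (D)⁺ = {BDEH}, which contains all of one fragment — lossless.
Dependency preservation: DG → H is not contained in any single fragment, but the restricted closure of its left-hand side across the fragments still reaches the right-hand side; the remaining FDs each lie inside some fragment. All dependencies are preserved.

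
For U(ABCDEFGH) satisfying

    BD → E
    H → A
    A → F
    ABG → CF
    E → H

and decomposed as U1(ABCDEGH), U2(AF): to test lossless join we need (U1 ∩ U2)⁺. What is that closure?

AF

U1 ∩ U2 = {A}.
A → F applies, adding F
Closure: {AF}.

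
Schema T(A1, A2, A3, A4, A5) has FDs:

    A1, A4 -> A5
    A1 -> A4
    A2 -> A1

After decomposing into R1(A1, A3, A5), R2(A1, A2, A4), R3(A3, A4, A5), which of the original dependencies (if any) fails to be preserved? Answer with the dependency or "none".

none

A1, A4 → A5: restricted closure across fragments reaches A5.
A1 → A4 lies within R2.
A2 → A1 lies within R2.
Every dependency is enforceable on the fragments, so the decomposition is dependency-preserving.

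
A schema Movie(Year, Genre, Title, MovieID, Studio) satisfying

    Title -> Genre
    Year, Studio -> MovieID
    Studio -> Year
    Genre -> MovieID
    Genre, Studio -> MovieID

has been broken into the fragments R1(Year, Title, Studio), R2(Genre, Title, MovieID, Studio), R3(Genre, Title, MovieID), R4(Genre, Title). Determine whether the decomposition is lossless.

Chase test. Columns are Year, Genre, Title, MovieID, Studio; row i has aⱼ where attribute j ∈ Ri, else bᵢⱼ.
Initial tableau (one row per fragment):
  row 1: a1 b12 a3 b14 a5
  row 2: b21 a2 a3 a4 a5
  row 3: b31 a2 a3 a4 b35
  row 4: b41 a2 a3 b44 b45
Rows 1 and 2 agree on Title; apply Title→Genre and equate their Genre entries.
Rows 1 and 2 agree on Studio; apply Studio→Year and equate their Year entries.
Rows 1 and 2 agree on Genre; apply Genre→MovieID and equate their MovieID entries.
Rows 1 and 4 agree on Genre; apply Genre→MovieID and equate their MovieID entries.
Row 1 is now all distinguished symbols — the join is lossless.

Yes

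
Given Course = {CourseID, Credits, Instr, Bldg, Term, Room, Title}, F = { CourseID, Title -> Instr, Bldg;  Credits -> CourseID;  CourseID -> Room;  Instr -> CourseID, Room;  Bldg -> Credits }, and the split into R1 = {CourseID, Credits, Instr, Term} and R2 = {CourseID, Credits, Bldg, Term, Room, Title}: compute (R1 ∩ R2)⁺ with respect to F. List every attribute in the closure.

CourseID, Credits, Term, Room

R1 ∩ R2 = {CourseID, Credits, Term}.
CourseID → Room applies, adding Room
Closure: {CourseID, Credits, Term, Room}.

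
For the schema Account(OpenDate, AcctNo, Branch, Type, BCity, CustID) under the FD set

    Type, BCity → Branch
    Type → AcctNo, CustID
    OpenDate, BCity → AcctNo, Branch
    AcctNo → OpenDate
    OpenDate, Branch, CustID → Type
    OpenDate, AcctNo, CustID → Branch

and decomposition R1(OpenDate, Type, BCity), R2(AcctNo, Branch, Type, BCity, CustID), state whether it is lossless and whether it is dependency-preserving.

Lossless test: (Type, BCity)⁺ = {OpenDate, AcctNo, Branch, Type, BCity, CustID}, which contains all of one fragment — lossless.
Dependency preservation: the restricted closure of {OpenDate, BCity} across the fragments never reaches {AcctNo, Branch}, so OpenDate, BCity → AcctNo, Branch cannot be enforced without a join — not preserved.

lossless but not dependency-preserving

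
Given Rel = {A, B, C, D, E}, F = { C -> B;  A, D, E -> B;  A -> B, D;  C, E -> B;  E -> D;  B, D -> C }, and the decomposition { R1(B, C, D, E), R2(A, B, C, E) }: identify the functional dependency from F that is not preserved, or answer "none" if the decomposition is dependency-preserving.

Check A → B, D: no single fragment contains all of {A, B, D}, and the restricted closure of {A} across the fragments never reaches {B, D}.
C → B is preserved.
A, D, E → B is preserved.
C, E → B is preserved.
E → D is preserved.
B, D → C is preserved.

A -> B, D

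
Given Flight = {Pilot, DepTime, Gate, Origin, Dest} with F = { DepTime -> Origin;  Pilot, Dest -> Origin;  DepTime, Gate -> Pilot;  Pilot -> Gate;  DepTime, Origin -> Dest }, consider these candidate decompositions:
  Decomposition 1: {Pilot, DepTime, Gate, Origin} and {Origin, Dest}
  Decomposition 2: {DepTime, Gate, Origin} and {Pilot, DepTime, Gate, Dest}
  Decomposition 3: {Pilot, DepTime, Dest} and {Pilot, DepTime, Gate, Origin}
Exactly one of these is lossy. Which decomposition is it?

Decomposition 1: common = {Origin}, closure = {Origin} → lossy.
Decomposition 2: common = {DepTime, Gate}, closure = {Pilot, DepTime, Gate, Origin, Dest} → lossless.
Decomposition 3: common = {Pilot, DepTime}, closure = {Pilot, DepTime, Gate, Origin, Dest} → lossless.

Decomposition 1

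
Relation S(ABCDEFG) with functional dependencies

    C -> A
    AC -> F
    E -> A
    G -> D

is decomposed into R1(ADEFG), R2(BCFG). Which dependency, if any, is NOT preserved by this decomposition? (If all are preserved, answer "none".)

Check C → A: no single fragment contains all of {AC}, and the restricted closure of {C} across the fragments never reaches {A}.
AC → F is preserved.
E → A is preserved.
G → D is preserved.

C -> A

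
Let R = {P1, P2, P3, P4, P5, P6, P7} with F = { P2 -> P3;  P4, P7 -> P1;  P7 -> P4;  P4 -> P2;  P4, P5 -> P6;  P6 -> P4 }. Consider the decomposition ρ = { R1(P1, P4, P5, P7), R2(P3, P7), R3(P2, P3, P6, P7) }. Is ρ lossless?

No

Chase test. Columns are P1, P2, P3, P4, P5, P6, P7; row i has aⱼ where attribute j ∈ Ri, else bᵢⱼ.
Initial tableau (one row per fragment):
  row 1: a1 b12 b13 a4 a5 b16 a7
  row 2: b21 b22 a3 b24 b25 b26 a7
  row 3: b31 a2 a3 b34 b35 a6 a7
Rows 1 and 2 agree on P7; apply P7→P4 and equate their P4 entries.
Rows 1 and 3 agree on P7; apply P7→P4 and equate their P4 entries.
Rows 1 and 2 agree on P4; apply P4→P2 and equate their P2 entries.
Rows 1 and 3 agree on P4; apply P4→P2 and equate their P2 entries.
Rows 1 and 2 agree on P2; apply P2→P3 and equate their P3 entries.
Rows 1 and 2 agree on P4, P7; apply P4, P7→P1 and equate their P1 entries.
Rows 1 and 3 agree on P4, P7; apply P4, P7→P1 and equate their P1 entries.
No row becomes fully distinguished — the join is lossy.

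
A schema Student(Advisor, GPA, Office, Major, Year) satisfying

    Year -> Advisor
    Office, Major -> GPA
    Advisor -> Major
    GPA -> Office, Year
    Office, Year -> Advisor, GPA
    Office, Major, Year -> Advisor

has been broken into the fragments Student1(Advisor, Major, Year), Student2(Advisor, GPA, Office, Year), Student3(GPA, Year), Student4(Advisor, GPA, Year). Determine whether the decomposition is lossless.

Yes

Chase test. Columns are Advisor, GPA, Office, Major, Year; row i has aⱼ where attribute j ∈ Studenti, else bᵢⱼ.
Initial tableau (one row per fragment):
  row 1: a1 b12 b13 a4 a5
  row 2: a1 a2 a3 b24 a5
  row 3: b31 a2 b33 b34 a5
  row 4: a1 a2 b43 b44 a5
Rows 1 and 3 agree on Year; apply Year→Advisor and equate their Advisor entries.
Rows 1 and 2 agree on Advisor; apply Advisor→Major and equate their Major entries.
Rows 1 and 3 agree on Advisor; apply Advisor→Major and equate their Major entries.
Rows 1 and 4 agree on Advisor; apply Advisor→Major and equate their Major entries.
Rows 2 and 3 agree on GPA; apply GPA→Office, Year and equate their Office, Year entries.
Rows 2 and 4 agree on GPA; apply GPA→Office, Year and equate their Office, Year entries.
Row 2 is now all distinguished symbols — the join is lossless.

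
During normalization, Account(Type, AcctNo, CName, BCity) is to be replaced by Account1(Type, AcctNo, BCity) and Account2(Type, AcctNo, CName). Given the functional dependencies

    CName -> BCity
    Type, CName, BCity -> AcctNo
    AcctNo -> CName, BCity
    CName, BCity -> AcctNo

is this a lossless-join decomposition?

Yes

Common attributes: Account1 ∩ Account2 = {Type, AcctNo}.
Closure of {Type, AcctNo}: AcctNo → CName, BCity applies, adding CName, BCity. So (Type, AcctNo)⁺ = {Type, AcctNo, CName, BCity}.
This closure contains every attribute of Account1, so Account1 ∩ Account2 → Account1. The join is lossless.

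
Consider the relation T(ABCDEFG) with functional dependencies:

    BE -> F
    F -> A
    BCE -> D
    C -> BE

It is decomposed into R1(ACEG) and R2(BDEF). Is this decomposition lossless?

Common attributes: R1 ∩ R2 = {E}.
No dependency enlarges {E}, so (E)⁺ = {E}.
The closure contains neither all of R1 = {ACEG} nor all of R2 = {BDEF}, so the common attributes are not a superkey of either fragment. The join is lossy.

No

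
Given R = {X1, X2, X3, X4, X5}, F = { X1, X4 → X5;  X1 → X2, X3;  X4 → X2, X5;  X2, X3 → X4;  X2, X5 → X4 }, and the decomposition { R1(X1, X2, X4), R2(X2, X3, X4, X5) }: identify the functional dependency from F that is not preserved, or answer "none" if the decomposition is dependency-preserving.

X1 → X2, X3

Check X1 → X2, X3: no single fragment contains all of {X1, X2, X3}, and the restricted closure of {X1} across the fragments never reaches {X2, X3}.
X1, X4 → X5 is preserved.
X4 → X2, X5 is preserved.
X2, X3 → X4 is preserved.
X2, X5 → X4 is preserved.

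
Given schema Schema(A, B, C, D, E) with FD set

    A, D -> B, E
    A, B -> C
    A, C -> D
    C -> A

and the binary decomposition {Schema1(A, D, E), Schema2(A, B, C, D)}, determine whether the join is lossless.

Yes

Common attributes: Schema1 ∩ Schema2 = {A, D}.
Closure of {A, D}: A, D → B, E applies, adding B, E; A, B → C applies, adding C. So (A, D)⁺ = {A, B, C, D, E}.
This closure contains every attribute of Schema1, so Schema1 ∩ Schema2 → Schema1. The join is lossless.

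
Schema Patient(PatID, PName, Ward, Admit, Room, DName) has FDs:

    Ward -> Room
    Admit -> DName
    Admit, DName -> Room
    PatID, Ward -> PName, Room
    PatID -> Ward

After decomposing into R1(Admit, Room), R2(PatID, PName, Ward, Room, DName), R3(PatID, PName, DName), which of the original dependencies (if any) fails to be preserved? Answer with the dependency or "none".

Admit -> DName

Check Admit → DName: no single fragment contains all of {Admit, DName}, and the restricted closure of {Admit} across the fragments never reaches {DName}.
Ward → Room is preserved.
Admit, DName → Room is preserved.
PatID, Ward → PName, Room is preserved.
PatID → Ward is preserved.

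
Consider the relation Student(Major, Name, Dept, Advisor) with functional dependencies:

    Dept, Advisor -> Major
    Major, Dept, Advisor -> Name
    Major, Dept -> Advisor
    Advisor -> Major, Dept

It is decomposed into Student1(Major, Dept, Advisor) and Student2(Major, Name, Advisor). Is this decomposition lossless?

Common attributes: Student1 ∩ Student2 = {Major, Advisor}.
Closure of {Major, Advisor}: Advisor → Major, Dept applies, adding Dept; Major, Dept, Advisor → Name applies, adding Name. So (Major, Advisor)⁺ = {Major, Name, Dept, Advisor}.
This closure contains every attribute of Student1, so Student1 ∩ Student2 → Student1. The join is lossless.

Yes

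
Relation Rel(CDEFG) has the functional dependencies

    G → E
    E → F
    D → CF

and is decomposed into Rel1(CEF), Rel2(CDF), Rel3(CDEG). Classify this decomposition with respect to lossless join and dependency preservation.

lossless and dependency-preserving

Lossless test (chase): Rows 1 and 3 agree on E; apply E→F and equate their F entries. Row 3 is now all distinguished symbols — the join is lossless.
Dependency preservation: every FD's attributes lie within a single fragment, so each can be enforced locally — preserved.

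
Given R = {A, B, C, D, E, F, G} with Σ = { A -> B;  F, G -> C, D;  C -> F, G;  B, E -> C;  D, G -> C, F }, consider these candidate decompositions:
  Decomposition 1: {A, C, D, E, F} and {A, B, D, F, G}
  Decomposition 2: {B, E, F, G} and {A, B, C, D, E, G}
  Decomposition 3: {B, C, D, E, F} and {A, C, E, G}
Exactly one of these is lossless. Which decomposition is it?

Decomposition 2

Decomposition 1: common = {A, D, F}, closure = {A, B, D, F} → lossy.
Decomposition 2: common = {B, E, G}, closure = {B, C, D, E, F, G} → lossless.
Decomposition 3: common = {C, E}, closure = {C, D, E, F, G} → lossy.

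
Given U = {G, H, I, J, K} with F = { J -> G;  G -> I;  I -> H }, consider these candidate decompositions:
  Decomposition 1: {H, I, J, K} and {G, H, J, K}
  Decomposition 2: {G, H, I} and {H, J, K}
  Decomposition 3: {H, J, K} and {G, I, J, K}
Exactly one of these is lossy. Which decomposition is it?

Decomposition 1: common = {H, J, K}, closure = {G, H, I, J, K} → lossless.
Decomposition 2: common = {H}, closure = {H} → lossy.
Decomposition 3: common = {J, K}, closure = {G, H, I, J, K} → lossless.

Decomposition 2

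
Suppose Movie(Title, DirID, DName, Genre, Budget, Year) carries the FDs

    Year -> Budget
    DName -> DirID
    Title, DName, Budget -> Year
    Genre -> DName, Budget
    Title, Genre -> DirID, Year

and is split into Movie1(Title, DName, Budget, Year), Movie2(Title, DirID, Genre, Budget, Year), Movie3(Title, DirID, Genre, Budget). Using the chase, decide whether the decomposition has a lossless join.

Chase test. Columns are Title, DirID, DName, Genre, Budget, Year; row i has aⱼ where attribute j ∈ Moviei, else bᵢⱼ.
Initial tableau (one row per fragment):
  row 1: a1 b12 a3 b14 a5 a6
  row 2: a1 a2 b23 a4 a5 a6
  row 3: a1 a2 b33 a4 a5 b36
Rows 2 and 3 agree on Genre; apply Genre→DName, Budget and equate their DName, Budget entries.
Rows 2 and 3 agree on Title, Genre; apply Title, Genre→DirID, Year and equate their DirID, Year entries.
No row becomes fully distinguished — the join is lossy.

No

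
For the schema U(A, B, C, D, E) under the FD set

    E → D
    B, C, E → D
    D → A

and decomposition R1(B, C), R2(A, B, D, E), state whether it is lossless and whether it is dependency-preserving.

Lossless test: (B)⁺ = {B}, which is a superkey of neither fragment — lossy.
Dependency preservation: B, C, E → D is not contained in any single fragment, but the restricted closure of its left-hand side across the fragments still reaches the right-hand side; the remaining FDs each lie inside some fragment. All dependencies are preserved.

lossy but dependency-preserving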